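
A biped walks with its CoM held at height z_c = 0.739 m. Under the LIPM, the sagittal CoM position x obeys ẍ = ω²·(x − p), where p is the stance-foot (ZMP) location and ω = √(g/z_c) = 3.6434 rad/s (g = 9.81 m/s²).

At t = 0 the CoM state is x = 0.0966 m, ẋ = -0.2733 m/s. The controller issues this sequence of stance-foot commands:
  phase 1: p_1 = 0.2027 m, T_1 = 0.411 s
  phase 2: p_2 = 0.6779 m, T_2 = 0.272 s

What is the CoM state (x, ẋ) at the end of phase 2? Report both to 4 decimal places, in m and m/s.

phase 1: p=0.2027, T=0.411, ωT=1.497437, cosh=2.346961, sinh=2.123258; start (x,ẋ)=(0.096600, -0.273300) → end (x,ẋ)=(-0.205583, -1.462201)
phase 2: p=0.6779, T=0.272, ωT=0.991005, cosh=1.532572, sinh=1.161368; start (x,ẋ)=(-0.205583, -1.462201) → end (x,ẋ)=(-1.142192, -5.979236)

x = -1.1422, ẋ = -5.9792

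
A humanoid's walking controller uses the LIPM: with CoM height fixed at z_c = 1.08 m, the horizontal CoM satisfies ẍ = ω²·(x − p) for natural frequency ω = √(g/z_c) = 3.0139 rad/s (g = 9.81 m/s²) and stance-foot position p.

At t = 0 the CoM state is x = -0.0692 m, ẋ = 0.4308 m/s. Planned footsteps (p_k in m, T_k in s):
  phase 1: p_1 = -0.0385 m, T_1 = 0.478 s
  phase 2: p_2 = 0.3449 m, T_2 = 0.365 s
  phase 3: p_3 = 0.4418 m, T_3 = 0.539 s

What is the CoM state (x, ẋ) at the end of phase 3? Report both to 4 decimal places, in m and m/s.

x = 0.8634, ẋ = 1.4122

phase 1: p=-0.0385, T=0.478, ωT=1.440644, cosh=2.230095, sinh=1.993320; start (x,ẋ)=(-0.069200, 0.430800) → end (x,ẋ)=(0.177957, 0.776290)
phase 2: p=0.3449, T=0.365, ωT=1.100073, cosh=1.668617, sinh=1.335770; start (x,ẋ)=(0.177957, 0.776290) → end (x,ẋ)=(0.410390, 0.623237)
phase 3: p=0.4418, T=0.539, ωT=1.624492, cosh=2.636426, sinh=2.439414; start (x,ẋ)=(0.410390, 0.623237) → end (x,ẋ)=(0.863430, 1.412185)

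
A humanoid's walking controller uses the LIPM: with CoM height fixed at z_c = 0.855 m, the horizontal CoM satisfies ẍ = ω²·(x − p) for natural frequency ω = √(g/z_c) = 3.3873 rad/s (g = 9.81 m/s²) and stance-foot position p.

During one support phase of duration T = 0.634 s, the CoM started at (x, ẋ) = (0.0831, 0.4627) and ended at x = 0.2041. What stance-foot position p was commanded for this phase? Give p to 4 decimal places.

ωT = 3.3873·0.634 = 2.147548; cosh(ωT) = 4.340303, sinh(ωT) = 4.223533
x(T) = p + (x₀−p)·cosh(ωT) + (ẋ₀/ω)·sinh(ωT) ⇒ p·(1 − cosh) = x(T) − x₀·cosh − (ẋ₀/ω)·sinh
numerator   = 0.2041 − (0.0831)·4.340303 − (0.4627/3.3873)·4.223533 = -0.733507
denominator = 1 − 4.340303 = -3.340303
p = -0.733507 / -3.340303 = 0.2196

p = 0.2196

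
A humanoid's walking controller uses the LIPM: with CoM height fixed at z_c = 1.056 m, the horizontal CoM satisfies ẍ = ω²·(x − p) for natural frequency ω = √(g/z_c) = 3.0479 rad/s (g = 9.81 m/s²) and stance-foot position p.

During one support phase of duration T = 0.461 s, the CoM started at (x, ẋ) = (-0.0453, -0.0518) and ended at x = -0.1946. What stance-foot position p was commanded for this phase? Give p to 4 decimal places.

p = 0.0553

ωT = 3.0479·0.461 = 1.405082; cosh(ωT) = 2.160604, sinh(ωT) = 1.915257
x(T) = p + (x₀−p)·cosh(ωT) + (ẋ₀/ω)·sinh(ωT) ⇒ p·(1 − cosh) = x(T) − x₀·cosh − (ẋ₀/ω)·sinh
numerator   = -0.1946 − (-0.0453)·2.160604 − (-0.0518/3.0479)·1.915257 = -0.064174
denominator = 1 − 2.160604 = -1.160604
p = -0.064174 / -1.160604 = 0.0553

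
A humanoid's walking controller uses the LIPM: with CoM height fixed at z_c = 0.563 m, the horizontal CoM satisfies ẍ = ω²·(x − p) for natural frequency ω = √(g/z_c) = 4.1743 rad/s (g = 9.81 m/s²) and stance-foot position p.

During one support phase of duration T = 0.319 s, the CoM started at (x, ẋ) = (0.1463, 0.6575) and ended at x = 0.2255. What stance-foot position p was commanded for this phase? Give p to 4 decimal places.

ωT = 4.1743·0.319 = 1.331602; cosh(ωT) = 2.025579, sinh(ωT) = 1.761525
x(T) = p + (x₀−p)·cosh(ωT) + (ẋ₀/ω)·sinh(ωT) ⇒ p·(1 − cosh) = x(T) − x₀·cosh − (ẋ₀/ω)·sinh
numerator   = 0.2255 − (0.1463)·2.025579 − (0.6575/4.1743)·1.761525 = -0.348303
denominator = 1 − 2.025579 = -1.025579
p = -0.348303 / -1.025579 = 0.3396

p = 0.3396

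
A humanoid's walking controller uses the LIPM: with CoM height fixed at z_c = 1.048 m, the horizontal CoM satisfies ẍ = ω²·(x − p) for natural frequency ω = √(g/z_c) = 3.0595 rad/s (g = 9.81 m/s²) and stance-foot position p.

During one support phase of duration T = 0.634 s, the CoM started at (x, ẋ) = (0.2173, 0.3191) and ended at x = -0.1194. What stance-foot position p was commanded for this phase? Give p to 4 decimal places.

p = 0.4886

ωT = 3.0595·0.634 = 1.939723; cosh(ωT) = 3.550284, sinh(ωT) = 3.406540
x(T) = p + (x₀−p)·cosh(ωT) + (ẋ₀/ω)·sinh(ωT) ⇒ p·(1 − cosh) = x(T) − x₀·cosh − (ẋ₀/ω)·sinh
numerator   = -0.1194 − (0.2173)·3.550284 − (0.3191/3.0595)·3.406540 = -1.246172
denominator = 1 − 3.550284 = -2.550284
p = -1.246172 / -2.550284 = 0.4886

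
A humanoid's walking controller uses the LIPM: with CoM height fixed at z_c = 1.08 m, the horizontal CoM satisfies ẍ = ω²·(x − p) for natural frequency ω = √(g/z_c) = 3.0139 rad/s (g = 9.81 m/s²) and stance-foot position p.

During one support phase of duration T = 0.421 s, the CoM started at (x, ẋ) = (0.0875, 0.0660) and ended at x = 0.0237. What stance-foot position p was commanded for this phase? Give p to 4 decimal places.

p = 0.1960

ωT = 3.0139·0.421 = 1.268852; cosh(ωT) = 1.918960, sinh(ωT) = 1.637806
x(T) = p + (x₀−p)·cosh(ωT) + (ẋ₀/ω)·sinh(ωT) ⇒ p·(1 − cosh) = x(T) − x₀·cosh − (ẋ₀/ω)·sinh
numerator   = 0.0237 − (0.0875)·1.918960 − (0.0660/3.0139)·1.637806 = -0.180075
denominator = 1 − 1.918960 = -0.918960
p = -0.180075 / -0.918960 = 0.1960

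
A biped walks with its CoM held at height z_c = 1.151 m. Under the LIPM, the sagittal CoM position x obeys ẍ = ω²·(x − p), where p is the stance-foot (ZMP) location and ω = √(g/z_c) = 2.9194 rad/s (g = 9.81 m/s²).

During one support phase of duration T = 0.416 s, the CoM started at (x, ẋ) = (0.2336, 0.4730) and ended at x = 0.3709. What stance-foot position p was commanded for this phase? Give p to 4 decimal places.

ωT = 2.9194·0.416 = 1.214470; cosh(ωT) = 1.832688, sinh(ωT) = 1.535821
x(T) = p + (x₀−p)·cosh(ωT) + (ẋ₀/ω)·sinh(ωT) ⇒ p·(1 − cosh) = x(T) − x₀·cosh − (ẋ₀/ω)·sinh
numerator   = 0.3709 − (0.2336)·1.832688 − (0.4730/2.9194)·1.535821 = -0.306049
denominator = 1 − 1.832688 = -0.832688
p = -0.306049 / -0.832688 = 0.3675

p = 0.3675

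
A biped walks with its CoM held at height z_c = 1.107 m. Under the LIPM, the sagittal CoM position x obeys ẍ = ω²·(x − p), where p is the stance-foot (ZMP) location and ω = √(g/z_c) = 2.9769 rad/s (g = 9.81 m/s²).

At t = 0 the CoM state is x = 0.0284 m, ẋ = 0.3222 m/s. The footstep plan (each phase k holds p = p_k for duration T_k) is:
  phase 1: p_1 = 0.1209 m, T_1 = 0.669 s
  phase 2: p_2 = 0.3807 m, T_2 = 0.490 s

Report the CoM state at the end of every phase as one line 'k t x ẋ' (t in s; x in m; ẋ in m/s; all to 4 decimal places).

1 0.6690 0.1648 0.2124
2 1.1590 0.0366 -0.8257

phase 1: p=0.1209, T=0.669, ωT=1.991546, cosh=3.731669, sinh=3.595184; start (x,ẋ)=(0.028400, 0.322200) → end (x,ẋ)=(0.164840, 0.212362)
phase 2: p=0.3807, T=0.490, ωT=1.458681, cosh=2.266413, sinh=2.033870; start (x,ẋ)=(0.164840, 0.212362) → end (x,ẋ)=(0.036561, -0.825654)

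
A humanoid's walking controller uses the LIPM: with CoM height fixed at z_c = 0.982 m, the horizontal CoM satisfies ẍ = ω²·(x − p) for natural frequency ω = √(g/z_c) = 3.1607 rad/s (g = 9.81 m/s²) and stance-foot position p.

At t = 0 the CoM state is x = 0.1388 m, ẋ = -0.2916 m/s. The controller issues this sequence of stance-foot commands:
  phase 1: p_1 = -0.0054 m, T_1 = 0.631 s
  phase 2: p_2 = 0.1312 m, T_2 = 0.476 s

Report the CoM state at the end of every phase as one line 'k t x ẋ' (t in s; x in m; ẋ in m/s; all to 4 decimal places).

phase 1: p=-0.0054, T=0.631, ωT=1.994402, cosh=3.741950, sinh=3.605855; start (x,ẋ)=(0.138800, -0.291600) → end (x,ẋ)=(0.201520, 0.552299)
phase 2: p=0.1312, T=0.476, ωT=1.504493, cosh=2.362001, sinh=2.139871; start (x,ẋ)=(0.201520, 0.552299) → end (x,ẋ)=(0.671216, 1.780139)

1 0.6310 0.2015 0.5523
2 1.1070 0.6712 1.7801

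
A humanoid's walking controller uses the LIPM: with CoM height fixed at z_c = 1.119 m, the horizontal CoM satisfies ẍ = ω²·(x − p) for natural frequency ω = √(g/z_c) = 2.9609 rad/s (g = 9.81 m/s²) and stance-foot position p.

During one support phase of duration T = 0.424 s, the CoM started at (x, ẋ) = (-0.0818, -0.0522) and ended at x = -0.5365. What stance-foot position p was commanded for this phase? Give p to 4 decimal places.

p = 0.3934

ωT = 2.9609·0.424 = 1.255422; cosh(ωT) = 1.897137, sinh(ωT) = 1.612181
x(T) = p + (x₀−p)·cosh(ωT) + (ẋ₀/ω)·sinh(ωT) ⇒ p·(1 − cosh) = x(T) − x₀·cosh − (ẋ₀/ω)·sinh
numerator   = -0.5365 − (-0.0818)·1.897137 − (-0.0522/2.9609)·1.612181 = -0.352892
denominator = 1 − 1.897137 = -0.897137
p = -0.352892 / -0.897137 = 0.3934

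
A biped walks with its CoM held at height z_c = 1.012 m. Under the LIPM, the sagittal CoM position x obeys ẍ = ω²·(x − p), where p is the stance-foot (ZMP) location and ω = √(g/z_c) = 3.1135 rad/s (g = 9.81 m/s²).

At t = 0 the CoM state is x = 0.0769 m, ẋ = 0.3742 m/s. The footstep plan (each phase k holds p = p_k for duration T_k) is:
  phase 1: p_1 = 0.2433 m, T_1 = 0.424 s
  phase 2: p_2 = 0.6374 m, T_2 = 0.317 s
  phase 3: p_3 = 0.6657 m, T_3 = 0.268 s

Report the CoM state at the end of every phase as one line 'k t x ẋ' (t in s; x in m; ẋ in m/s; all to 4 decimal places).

1 0.4240 0.1185 -0.1502
2 0.7410 -0.2111 -2.0958
3 1.0090 -1.1636 -5.4203

phase 1: p=0.2433, T=0.424, ωT=1.320124, cosh=2.005494, sinh=1.738392; start (x,ẋ)=(0.076900, 0.374200) → end (x,ẋ)=(0.118517, -0.150181)
phase 2: p=0.6374, T=0.317, ωT=0.986980, cosh=1.527909, sinh=1.155209; start (x,ẋ)=(0.118517, -0.150181) → end (x,ẋ)=(-0.211129, -2.095753)
phase 3: p=0.6657, T=0.268, ωT=0.834418, cosh=1.368800, sinh=0.934673; start (x,ẋ)=(-0.211129, -2.095753) → end (x,ẋ)=(-1.163648, -5.420330)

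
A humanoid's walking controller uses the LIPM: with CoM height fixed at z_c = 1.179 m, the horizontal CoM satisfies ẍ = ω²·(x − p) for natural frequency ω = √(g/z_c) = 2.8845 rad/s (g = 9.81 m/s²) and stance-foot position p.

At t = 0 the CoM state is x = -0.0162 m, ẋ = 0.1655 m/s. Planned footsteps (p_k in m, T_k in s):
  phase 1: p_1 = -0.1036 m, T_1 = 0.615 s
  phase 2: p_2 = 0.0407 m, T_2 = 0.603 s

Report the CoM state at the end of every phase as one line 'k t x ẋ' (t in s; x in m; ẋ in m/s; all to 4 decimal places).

phase 1: p=-0.1036, T=0.615, ωT=1.773967, cosh=3.031925, sinh=2.862267; start (x,ẋ)=(-0.016200, 0.165500) → end (x,ẋ)=(0.325615, 1.223376)
phase 2: p=0.0407, T=0.603, ωT=1.739353, cosh=2.934648, sinh=2.759014; start (x,ẋ)=(0.325615, 1.223376) → end (x,ẋ)=(2.046979, 5.857636)

1 0.6150 0.3256 1.2234
2 1.2180 2.0470 5.8576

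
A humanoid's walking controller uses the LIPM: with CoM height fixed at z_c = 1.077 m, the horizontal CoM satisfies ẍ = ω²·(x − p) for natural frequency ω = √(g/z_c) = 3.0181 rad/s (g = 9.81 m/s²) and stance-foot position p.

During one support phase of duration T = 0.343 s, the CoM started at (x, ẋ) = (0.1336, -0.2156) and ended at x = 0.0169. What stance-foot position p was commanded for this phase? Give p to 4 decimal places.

ωT = 3.0181·0.343 = 1.035208; cosh(ωT) = 1.585423, sinh(ωT) = 1.230270
x(T) = p + (x₀−p)·cosh(ωT) + (ẋ₀/ω)·sinh(ωT) ⇒ p·(1 − cosh) = x(T) − x₀·cosh − (ẋ₀/ω)·sinh
numerator   = 0.0169 − (0.1336)·1.585423 − (-0.2156/3.0181)·1.230270 = -0.107027
denominator = 1 − 1.585423 = -0.585423
p = -0.107027 / -0.585423 = 0.1828

p = 0.1828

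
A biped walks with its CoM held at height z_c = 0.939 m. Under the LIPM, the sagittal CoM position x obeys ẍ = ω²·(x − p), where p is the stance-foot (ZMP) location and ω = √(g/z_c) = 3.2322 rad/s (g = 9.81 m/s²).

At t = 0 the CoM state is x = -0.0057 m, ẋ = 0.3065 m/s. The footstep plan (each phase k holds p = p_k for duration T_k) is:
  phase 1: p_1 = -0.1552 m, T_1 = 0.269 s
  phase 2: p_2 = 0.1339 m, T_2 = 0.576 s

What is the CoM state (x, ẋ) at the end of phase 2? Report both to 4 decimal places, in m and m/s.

x = 1.0584, ẋ = 3.1220

phase 1: p=-0.1552, T=0.269, ωT=0.869462, cosh=1.402402, sinh=0.983225; start (x,ẋ)=(-0.005700, 0.306500) → end (x,ẋ)=(0.147695, 0.904944)
phase 2: p=0.1339, T=0.576, ωT=1.861747, cosh=3.295186, sinh=3.139785; start (x,ẋ)=(0.147695, 0.904944) → end (x,ẋ)=(1.058428, 3.121960)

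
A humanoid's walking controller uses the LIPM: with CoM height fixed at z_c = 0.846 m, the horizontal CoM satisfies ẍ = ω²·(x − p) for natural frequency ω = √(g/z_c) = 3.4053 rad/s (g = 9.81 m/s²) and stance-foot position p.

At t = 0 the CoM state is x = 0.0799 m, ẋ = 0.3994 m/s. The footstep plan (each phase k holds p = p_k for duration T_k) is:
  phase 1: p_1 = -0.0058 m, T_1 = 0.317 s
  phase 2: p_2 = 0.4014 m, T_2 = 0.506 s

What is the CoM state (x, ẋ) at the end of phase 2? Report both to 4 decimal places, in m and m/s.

phase 1: p=-0.0058, T=0.317, ωT=1.079480, cosh=1.641461, sinh=1.301688; start (x,ẋ)=(0.079900, 0.399400) → end (x,ẋ)=(0.287545, 1.035477)
phase 2: p=0.4014, T=0.506, ωT=1.723082, cosh=2.890140, sinh=2.711625; start (x,ẋ)=(0.287545, 1.035477) → end (x,ẋ)=(0.896889, 1.941350)

x = 0.8969, ẋ = 1.9413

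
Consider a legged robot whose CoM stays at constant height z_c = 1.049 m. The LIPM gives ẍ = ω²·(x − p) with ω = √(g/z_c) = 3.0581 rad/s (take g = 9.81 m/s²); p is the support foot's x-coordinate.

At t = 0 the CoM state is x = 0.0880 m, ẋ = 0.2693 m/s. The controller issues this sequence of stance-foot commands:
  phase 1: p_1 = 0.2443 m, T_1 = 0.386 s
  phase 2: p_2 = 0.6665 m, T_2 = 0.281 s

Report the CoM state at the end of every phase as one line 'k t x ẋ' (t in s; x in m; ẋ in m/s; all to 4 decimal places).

1 0.3860 0.0957 -0.2249
2 0.6670 -0.1996 -2.0048

phase 1: p=0.2443, T=0.386, ωT=1.180427, cosh=1.781455, sinh=1.474308; start (x,ẋ)=(0.088000, 0.269300) → end (x,ẋ)=(0.095688, -0.224945)
phase 2: p=0.6665, T=0.281, ωT=0.859326, cosh=1.392508, sinh=0.969061; start (x,ẋ)=(0.095688, -0.224945) → end (x,ẋ)=(-0.199642, -2.004831)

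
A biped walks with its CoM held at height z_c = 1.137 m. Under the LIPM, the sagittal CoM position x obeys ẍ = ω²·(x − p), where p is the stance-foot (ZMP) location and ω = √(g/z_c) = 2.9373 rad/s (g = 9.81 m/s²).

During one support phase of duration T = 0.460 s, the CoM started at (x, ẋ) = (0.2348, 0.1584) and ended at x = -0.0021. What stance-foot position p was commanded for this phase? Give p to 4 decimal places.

ωT = 2.9373·0.460 = 1.351158; cosh(ωT) = 2.060418, sinh(ωT) = 1.801477
x(T) = p + (x₀−p)·cosh(ωT) + (ẋ₀/ω)·sinh(ωT) ⇒ p·(1 − cosh) = x(T) − x₀·cosh − (ẋ₀/ω)·sinh
numerator   = -0.0021 − (0.2348)·2.060418 − (0.1584/2.9373)·1.801477 = -0.583034
denominator = 1 − 2.060418 = -1.060418
p = -0.583034 / -1.060418 = 0.5498

p = 0.5498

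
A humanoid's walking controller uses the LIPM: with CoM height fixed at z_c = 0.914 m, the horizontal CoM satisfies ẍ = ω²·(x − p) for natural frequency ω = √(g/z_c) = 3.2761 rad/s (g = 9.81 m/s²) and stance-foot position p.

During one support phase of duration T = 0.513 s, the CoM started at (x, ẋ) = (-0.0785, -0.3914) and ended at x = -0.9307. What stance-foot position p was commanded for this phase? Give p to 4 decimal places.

ωT = 3.2761·0.513 = 1.680639; cosh(ωT) = 2.777621, sinh(ωT) = 2.591366
x(T) = p + (x₀−p)·cosh(ωT) + (ẋ₀/ω)·sinh(ωT) ⇒ p·(1 − cosh) = x(T) − x₀·cosh − (ẋ₀/ω)·sinh
numerator   = -0.9307 − (-0.0785)·2.777621 − (-0.3914/3.2761)·2.591366 = -0.403063
denominator = 1 − 2.777621 = -1.777621
p = -0.403063 / -1.777621 = 0.2267

p = 0.2267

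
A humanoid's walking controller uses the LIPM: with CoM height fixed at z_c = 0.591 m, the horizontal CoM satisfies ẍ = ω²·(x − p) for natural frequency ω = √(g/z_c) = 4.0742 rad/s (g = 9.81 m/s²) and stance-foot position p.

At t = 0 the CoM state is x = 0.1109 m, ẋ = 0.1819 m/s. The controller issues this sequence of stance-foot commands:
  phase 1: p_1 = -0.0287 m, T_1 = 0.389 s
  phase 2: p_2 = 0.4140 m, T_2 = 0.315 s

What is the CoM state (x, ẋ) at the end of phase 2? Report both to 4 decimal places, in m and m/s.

x = 1.1785, ẋ = 3.5924

phase 1: p=-0.0287, T=0.389, ωT=1.584864, cosh=2.541801, sinh=2.336826; start (x,ẋ)=(0.110900, 0.181900) → end (x,ẋ)=(0.430467, 1.791443)
phase 2: p=0.4140, T=0.315, ωT=1.283373, cosh=1.942946, sinh=1.665845; start (x,ẋ)=(0.430467, 1.791443) → end (x,ẋ)=(1.178474, 3.592440)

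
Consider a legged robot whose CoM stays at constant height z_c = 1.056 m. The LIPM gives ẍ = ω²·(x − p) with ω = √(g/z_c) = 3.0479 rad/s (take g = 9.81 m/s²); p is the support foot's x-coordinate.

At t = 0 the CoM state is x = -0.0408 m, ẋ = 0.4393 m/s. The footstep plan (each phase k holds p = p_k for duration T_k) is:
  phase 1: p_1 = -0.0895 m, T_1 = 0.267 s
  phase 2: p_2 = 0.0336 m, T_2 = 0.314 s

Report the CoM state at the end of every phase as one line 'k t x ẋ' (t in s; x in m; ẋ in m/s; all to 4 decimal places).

1 0.2670 0.1069 0.7275
2 0.5810 0.4081 1.3350

phase 1: p=-0.0895, T=0.267, ωT=0.813789, cosh=1.349809, sinh=0.906633; start (x,ẋ)=(-0.040800, 0.439300) → end (x,ẋ)=(0.106911, 0.727545)
phase 2: p=0.0336, T=0.314, ωT=0.957041, cosh=1.494003, sinh=1.109976; start (x,ẋ)=(0.106911, 0.727545) → end (x,ẋ)=(0.408082, 1.334971)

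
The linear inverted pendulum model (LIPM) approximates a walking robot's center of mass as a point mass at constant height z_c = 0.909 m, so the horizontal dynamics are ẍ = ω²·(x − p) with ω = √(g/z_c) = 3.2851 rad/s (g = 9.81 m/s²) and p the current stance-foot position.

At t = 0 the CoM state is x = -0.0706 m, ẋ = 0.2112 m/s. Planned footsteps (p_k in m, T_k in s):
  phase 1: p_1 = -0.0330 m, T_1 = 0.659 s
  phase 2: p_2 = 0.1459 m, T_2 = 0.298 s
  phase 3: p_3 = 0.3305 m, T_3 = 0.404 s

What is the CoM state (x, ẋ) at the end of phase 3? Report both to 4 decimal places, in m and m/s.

x = 0.2178, ẋ = -0.1470

phase 1: p=-0.0330, T=0.659, ωT=2.164881, cosh=4.414164, sinh=4.299400; start (x,ẋ)=(-0.070600, 0.211200) → end (x,ẋ)=(0.077437, 0.401211)
phase 2: p=0.1459, T=0.298, ωT=0.978960, cosh=1.518694, sinh=1.142992; start (x,ẋ)=(0.077437, 0.401211) → end (x,ẋ)=(0.181520, 0.352248)
phase 3: p=0.3305, T=0.404, ωT=1.327180, cosh=2.017811, sinh=1.752587; start (x,ẋ)=(0.181520, 0.352248) → end (x,ẋ)=(0.217809, -0.146971)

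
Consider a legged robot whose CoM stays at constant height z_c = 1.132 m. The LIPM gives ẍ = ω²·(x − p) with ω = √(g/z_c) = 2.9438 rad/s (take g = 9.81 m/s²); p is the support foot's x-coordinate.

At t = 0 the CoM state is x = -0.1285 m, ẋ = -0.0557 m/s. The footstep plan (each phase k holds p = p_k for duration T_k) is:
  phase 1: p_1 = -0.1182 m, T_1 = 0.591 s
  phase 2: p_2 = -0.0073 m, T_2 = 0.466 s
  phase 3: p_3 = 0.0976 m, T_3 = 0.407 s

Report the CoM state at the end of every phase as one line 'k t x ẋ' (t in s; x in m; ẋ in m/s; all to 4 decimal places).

1 0.5910 -0.2007 -0.2472
2 1.0570 -0.5679 -1.5686
3 1.4640 -1.9080 -5.7862

phase 1: p=-0.1182, T=0.591, ωT=1.739786, cosh=2.935841, sinh=2.760283; start (x,ẋ)=(-0.128500, -0.055700) → end (x,ẋ)=(-0.200667, -0.247221)
phase 2: p=-0.0073, T=0.466, ωT=1.371811, cosh=2.098065, sinh=1.844418; start (x,ẋ)=(-0.200667, -0.247221) → end (x,ẋ)=(-0.567891, -1.568590)
phase 3: p=0.0976, T=0.407, ωT=1.198127, cosh=1.807831, sinh=1.506072; start (x,ẋ)=(-0.567891, -1.568590) → end (x,ẋ)=(-1.907999, -5.786250)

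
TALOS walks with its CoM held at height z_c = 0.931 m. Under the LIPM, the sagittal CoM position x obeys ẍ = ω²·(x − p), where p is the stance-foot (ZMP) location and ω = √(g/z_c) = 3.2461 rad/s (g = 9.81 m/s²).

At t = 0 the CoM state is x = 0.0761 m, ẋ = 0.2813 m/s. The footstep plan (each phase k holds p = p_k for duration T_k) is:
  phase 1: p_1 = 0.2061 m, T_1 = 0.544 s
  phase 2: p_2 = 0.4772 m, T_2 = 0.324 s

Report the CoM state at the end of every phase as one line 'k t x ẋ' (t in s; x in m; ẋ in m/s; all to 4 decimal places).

1 0.5440 0.0609 -0.3512
2 0.8680 -0.3274 -2.2622

phase 1: p=0.2061, T=0.544, ωT=1.765878, cosh=3.008871, sinh=2.837835; start (x,ẋ)=(0.076100, 0.281300) → end (x,ẋ)=(0.060867, -0.351151)
phase 2: p=0.4772, T=0.324, ωT=1.051736, cosh=1.605974, sinh=1.256643; start (x,ẋ)=(0.060867, -0.351151) → end (x,ẋ)=(-0.327358, -2.262239)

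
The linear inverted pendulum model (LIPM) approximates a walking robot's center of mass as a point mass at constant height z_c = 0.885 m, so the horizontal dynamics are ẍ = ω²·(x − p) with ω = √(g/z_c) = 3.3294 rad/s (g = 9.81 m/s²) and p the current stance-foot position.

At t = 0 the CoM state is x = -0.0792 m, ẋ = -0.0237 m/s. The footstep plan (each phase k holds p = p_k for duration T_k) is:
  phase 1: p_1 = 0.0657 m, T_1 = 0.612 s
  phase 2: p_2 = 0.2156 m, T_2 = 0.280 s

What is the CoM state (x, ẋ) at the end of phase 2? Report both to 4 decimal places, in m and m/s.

phase 1: p=0.0657, T=0.612, ωT=2.037593, cosh=3.901230, sinh=3.770888; start (x,ẋ)=(-0.079200, -0.023700) → end (x,ẋ)=(-0.526431, -1.911649)
phase 2: p=0.2156, T=0.280, ωT=0.932232, cosh=1.466923, sinh=1.073249; start (x,ẋ)=(-0.526431, -1.911649) → end (x,ẋ)=(-1.489132, -5.455724)

x = -1.4891, ẋ = -5.4557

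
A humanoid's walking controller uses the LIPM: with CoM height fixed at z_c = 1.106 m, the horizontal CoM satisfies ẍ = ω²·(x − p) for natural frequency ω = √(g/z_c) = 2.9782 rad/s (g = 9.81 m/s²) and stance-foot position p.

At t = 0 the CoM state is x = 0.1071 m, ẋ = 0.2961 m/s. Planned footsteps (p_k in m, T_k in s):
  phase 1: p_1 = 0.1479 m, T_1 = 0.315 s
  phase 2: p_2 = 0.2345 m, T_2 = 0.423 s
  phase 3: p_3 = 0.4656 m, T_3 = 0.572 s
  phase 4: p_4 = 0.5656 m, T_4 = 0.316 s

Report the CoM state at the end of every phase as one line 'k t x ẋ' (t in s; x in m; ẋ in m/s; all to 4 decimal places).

1 0.3150 0.1954 0.3048
2 0.7380 0.3258 0.3914
3 1.3100 0.4179 0.0051
4 1.6260 0.3494 -0.4703

phase 1: p=0.1479, T=0.315, ωT=0.938133, cosh=1.473282, sinh=1.081924; start (x,ẋ)=(0.107100, 0.296100) → end (x,ẋ)=(0.195358, 0.304774)
phase 2: p=0.2345, T=0.423, ωT=1.259779, cosh=1.904179, sinh=1.620462; start (x,ẋ)=(0.195358, 0.304774) → end (x,ẋ)=(0.325796, 0.391440)
phase 3: p=0.4656, T=0.572, ωT=1.703530, cosh=2.837673, sinh=2.655634; start (x,ẋ)=(0.325796, 0.391440) → end (x,ẋ)=(0.417925, 0.005067)
phase 4: p=0.5656, T=0.316, ωT=0.941111, cosh=1.476511, sinh=1.086317; start (x,ẋ)=(0.417925, 0.005067) → end (x,ẋ)=(0.349404, -0.470288)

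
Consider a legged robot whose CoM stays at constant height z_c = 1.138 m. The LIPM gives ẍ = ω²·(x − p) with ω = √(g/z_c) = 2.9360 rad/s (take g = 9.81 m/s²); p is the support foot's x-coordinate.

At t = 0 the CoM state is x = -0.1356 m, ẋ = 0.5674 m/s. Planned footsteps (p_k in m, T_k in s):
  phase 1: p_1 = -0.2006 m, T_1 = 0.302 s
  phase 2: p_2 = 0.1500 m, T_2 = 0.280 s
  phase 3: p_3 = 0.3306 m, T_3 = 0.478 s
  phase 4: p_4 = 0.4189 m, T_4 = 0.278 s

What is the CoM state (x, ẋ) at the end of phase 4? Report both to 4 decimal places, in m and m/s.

phase 1: p=-0.2006, T=0.302, ωT=0.886672, cosh=1.419532, sinh=1.007507; start (x,ẋ)=(-0.135600, 0.567400) → end (x,ẋ)=(0.086377, 0.997715)
phase 2: p=0.1500, T=0.280, ωT=0.822080, cosh=1.357372, sinh=0.917855; start (x,ẋ)=(0.086377, 0.997715) → end (x,ẋ)=(0.375546, 1.182816)
phase 3: p=0.3306, T=0.478, ωT=1.403408, cosh=2.157401, sinh=1.911643; start (x,ẋ)=(0.375546, 1.182816) → end (x,ẋ)=(1.197704, 2.804072)
phase 4: p=0.4189, T=0.278, ωT=0.816208, cosh=1.352006, sinh=0.909901; start (x,ẋ)=(1.197704, 2.804072) → end (x,ẋ)=(2.340862, 5.871670)

x = 2.3409, ẋ = 5.8717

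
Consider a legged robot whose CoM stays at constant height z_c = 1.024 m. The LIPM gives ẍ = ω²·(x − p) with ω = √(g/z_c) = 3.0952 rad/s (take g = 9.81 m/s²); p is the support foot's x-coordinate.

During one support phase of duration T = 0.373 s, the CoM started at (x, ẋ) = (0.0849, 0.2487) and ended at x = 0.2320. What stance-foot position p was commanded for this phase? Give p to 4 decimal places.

p = 0.0415

ωT = 3.0952·0.373 = 1.154510; cosh(ωT) = 1.743840, sinh(ωT) = 1.428628
x(T) = p + (x₀−p)·cosh(ωT) + (ẋ₀/ω)·sinh(ωT) ⇒ p·(1 − cosh) = x(T) − x₀·cosh − (ẋ₀/ω)·sinh
numerator   = 0.2320 − (0.0849)·1.743840 − (0.2487/3.0952)·1.428628 = -0.030843
denominator = 1 − 1.743840 = -0.743840
p = -0.030843 / -0.743840 = 0.0415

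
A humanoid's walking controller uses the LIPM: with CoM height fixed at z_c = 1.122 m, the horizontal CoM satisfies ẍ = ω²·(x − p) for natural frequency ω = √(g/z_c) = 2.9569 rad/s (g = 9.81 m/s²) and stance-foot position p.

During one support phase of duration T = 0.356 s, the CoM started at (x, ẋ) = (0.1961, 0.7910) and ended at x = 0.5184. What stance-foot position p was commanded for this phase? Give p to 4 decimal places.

ωT = 2.9569·0.356 = 1.052656; cosh(ωT) = 1.607131, sinh(ωT) = 1.258121
x(T) = p + (x₀−p)·cosh(ωT) + (ẋ₀/ω)·sinh(ωT) ⇒ p·(1 − cosh) = x(T) − x₀·cosh − (ẋ₀/ω)·sinh
numerator   = 0.5184 − (0.1961)·1.607131 − (0.7910/2.9569)·1.258121 = -0.133318
denominator = 1 − 1.607131 = -0.607131
p = -0.133318 / -0.607131 = 0.2196

p = 0.2196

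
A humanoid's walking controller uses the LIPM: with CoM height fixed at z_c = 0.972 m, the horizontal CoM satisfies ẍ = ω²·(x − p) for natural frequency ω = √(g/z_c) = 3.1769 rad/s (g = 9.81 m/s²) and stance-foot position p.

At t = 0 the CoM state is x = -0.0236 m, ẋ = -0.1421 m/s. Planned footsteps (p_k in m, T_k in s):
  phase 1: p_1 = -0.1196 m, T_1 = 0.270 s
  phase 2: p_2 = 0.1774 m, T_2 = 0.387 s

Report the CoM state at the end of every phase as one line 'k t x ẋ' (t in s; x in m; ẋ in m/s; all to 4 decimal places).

phase 1: p=-0.1196, T=0.270, ωT=0.857763, cosh=1.390995, sinh=0.966885; start (x,ẋ)=(-0.023600, -0.142100) → end (x,ẋ)=(-0.029312, 0.097223)
phase 2: p=0.1774, T=0.387, ωT=1.229460, cosh=1.855917, sinh=1.563467; start (x,ẋ)=(-0.029312, 0.097223) → end (x,ẋ)=(-0.158394, -0.846299)

1 0.2700 -0.0293 0.0972
2 0.6570 -0.1584 -0.8463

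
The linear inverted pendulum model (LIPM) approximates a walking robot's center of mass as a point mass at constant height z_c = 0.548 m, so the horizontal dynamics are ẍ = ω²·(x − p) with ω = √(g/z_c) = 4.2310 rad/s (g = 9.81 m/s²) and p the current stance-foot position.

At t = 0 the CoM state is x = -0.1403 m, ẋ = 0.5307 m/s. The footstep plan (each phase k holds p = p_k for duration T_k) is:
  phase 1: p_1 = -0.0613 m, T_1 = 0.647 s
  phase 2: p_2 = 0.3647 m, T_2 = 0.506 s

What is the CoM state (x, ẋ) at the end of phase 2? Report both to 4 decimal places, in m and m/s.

x = 1.5777, ẋ = 5.3508

phase 1: p=-0.0613, T=0.647, ωT=2.737457, cosh=7.756193, sinh=7.691458; start (x,ẋ)=(-0.140300, 0.530700) → end (x,ẋ)=(0.290711, 1.545349)
phase 2: p=0.3647, T=0.506, ωT=2.140886, cosh=4.312261, sinh=4.194710; start (x,ẋ)=(0.290711, 1.545349) → end (x,ẋ)=(1.577734, 5.350801)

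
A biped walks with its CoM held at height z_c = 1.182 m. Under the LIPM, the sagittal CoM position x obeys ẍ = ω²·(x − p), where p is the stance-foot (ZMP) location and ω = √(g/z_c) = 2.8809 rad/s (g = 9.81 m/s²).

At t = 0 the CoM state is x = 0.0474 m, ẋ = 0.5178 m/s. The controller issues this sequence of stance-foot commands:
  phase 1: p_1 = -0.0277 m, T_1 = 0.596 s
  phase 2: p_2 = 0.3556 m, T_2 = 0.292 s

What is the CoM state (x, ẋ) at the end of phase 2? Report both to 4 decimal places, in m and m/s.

phase 1: p=-0.0277, T=0.596, ωT=1.717016, cosh=2.873746, sinh=2.694145; start (x,ẋ)=(0.047400, 0.517800) → end (x,ẋ)=(0.672352, 2.070919)
phase 2: p=0.3556, T=0.292, ωT=0.841223, cosh=1.375192, sinh=0.944009; start (x,ẋ)=(0.672352, 2.070919) → end (x,ẋ)=(1.469790, 3.709349)

x = 1.4698, ẋ = 3.7093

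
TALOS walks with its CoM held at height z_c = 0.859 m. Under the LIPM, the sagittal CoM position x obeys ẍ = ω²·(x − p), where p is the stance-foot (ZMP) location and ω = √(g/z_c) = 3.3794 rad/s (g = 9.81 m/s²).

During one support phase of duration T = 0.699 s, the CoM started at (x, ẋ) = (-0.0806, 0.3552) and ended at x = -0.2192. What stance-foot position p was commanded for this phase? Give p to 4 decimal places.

p = 0.0782

ωT = 3.3794·0.699 = 2.362201; cosh(ωT) = 5.354248, sinh(ωT) = 5.260035
x(T) = p + (x₀−p)·cosh(ωT) + (ẋ₀/ω)·sinh(ωT) ⇒ p·(1 − cosh) = x(T) − x₀·cosh − (ẋ₀/ω)·sinh
numerator   = -0.2192 − (-0.0806)·5.354248 − (0.3552/3.3794)·5.260035 = -0.340516
denominator = 1 − 5.354248 = -4.354248
p = -0.340516 / -4.354248 = 0.0782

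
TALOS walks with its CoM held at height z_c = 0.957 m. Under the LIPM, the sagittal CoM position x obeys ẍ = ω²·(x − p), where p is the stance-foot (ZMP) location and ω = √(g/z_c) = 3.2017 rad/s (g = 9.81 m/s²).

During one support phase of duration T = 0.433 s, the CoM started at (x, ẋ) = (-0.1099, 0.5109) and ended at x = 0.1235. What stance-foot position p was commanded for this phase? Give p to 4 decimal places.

ωT = 3.2017·0.433 = 1.386336; cosh(ωT) = 2.125078, sinh(ωT) = 1.875089
x(T) = p + (x₀−p)·cosh(ωT) + (ẋ₀/ω)·sinh(ωT) ⇒ p·(1 − cosh) = x(T) − x₀·cosh − (ẋ₀/ω)·sinh
numerator   = 0.1235 − (-0.1099)·2.125078 − (0.5109/3.2017)·1.875089 = 0.057835
denominator = 1 − 2.125078 = -1.125078
p = 0.057835 / -1.125078 = -0.0514

p = -0.0514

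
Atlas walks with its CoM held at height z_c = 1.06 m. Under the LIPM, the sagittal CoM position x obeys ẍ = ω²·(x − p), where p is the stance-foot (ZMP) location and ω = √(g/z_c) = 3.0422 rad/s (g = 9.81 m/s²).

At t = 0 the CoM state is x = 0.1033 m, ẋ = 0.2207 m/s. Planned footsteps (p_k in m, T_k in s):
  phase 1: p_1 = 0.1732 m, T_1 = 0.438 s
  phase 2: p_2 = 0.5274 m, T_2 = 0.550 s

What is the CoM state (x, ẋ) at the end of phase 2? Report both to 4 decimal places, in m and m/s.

x = -0.4264, ẋ = -2.6781

phase 1: p=0.1732, T=0.438, ωT=1.332484, cosh=2.027133, sinh=1.763312; start (x,ẋ)=(0.103300, 0.220700) → end (x,ẋ)=(0.159425, 0.072420)
phase 2: p=0.5274, T=0.550, ωT=1.673210, cosh=2.758446, sinh=2.570802; start (x,ẋ)=(0.159425, 0.072420) → end (x,ẋ)=(-0.426441, -2.678126)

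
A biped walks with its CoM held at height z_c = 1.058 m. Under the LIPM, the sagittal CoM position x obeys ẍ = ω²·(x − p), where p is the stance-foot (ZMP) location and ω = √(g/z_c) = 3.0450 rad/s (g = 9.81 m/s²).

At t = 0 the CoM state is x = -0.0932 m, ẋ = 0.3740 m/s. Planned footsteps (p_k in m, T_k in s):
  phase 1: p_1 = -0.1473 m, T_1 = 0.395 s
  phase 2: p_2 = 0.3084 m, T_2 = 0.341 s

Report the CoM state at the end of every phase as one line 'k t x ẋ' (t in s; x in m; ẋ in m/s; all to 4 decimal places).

phase 1: p=-0.1473, T=0.395, ωT=1.202775, cosh=1.814851, sinh=1.514492; start (x,ẋ)=(-0.093200, 0.374000) → end (x,ẋ)=(0.136900, 0.928243)
phase 2: p=0.3084, T=0.341, ωT=1.038345, cosh=1.589289, sinh=1.235249; start (x,ẋ)=(0.136900, 0.928243) → end (x,ẋ)=(0.412392, 0.830178)

1 0.3950 0.1369 0.9282
2 0.7360 0.4124 0.8302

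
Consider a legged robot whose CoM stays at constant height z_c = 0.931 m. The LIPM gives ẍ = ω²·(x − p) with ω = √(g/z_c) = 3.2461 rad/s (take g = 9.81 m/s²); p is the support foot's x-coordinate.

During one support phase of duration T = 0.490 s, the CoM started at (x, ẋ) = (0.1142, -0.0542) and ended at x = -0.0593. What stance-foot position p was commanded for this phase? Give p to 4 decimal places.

p = 0.2005

ωT = 3.2461·0.490 = 1.590589; cosh(ωT) = 2.555222, sinh(ωT) = 2.351416
x(T) = p + (x₀−p)·cosh(ωT) + (ẋ₀/ω)·sinh(ωT) ⇒ p·(1 − cosh) = x(T) − x₀·cosh − (ẋ₀/ω)·sinh
numerator   = -0.0593 − (0.1142)·2.555222 − (-0.0542/3.2461)·2.351416 = -0.311845
denominator = 1 − 2.555222 = -1.555222
p = -0.311845 / -1.555222 = 0.2005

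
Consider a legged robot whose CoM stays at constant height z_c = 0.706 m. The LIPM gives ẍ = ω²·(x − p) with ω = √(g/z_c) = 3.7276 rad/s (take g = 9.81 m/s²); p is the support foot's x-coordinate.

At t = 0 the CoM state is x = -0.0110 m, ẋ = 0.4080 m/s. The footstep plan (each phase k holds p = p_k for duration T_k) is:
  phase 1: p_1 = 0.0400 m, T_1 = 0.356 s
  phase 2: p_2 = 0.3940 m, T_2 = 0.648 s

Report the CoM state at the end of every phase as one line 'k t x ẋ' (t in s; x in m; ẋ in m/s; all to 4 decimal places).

1 0.3560 0.1289 0.4900
2 1.0040 -0.3718 -2.7225

phase 1: p=0.0400, T=0.356, ωT=1.327026, cosh=2.017539, sinh=1.752274; start (x,ẋ)=(-0.011000, 0.408000) → end (x,ẋ)=(0.128899, 0.490035)
phase 2: p=0.3940, T=0.648, ωT=2.415485, cosh=5.642260, sinh=5.552936; start (x,ẋ)=(0.128899, 0.490035) → end (x,ẋ)=(-0.371775, -2.722460)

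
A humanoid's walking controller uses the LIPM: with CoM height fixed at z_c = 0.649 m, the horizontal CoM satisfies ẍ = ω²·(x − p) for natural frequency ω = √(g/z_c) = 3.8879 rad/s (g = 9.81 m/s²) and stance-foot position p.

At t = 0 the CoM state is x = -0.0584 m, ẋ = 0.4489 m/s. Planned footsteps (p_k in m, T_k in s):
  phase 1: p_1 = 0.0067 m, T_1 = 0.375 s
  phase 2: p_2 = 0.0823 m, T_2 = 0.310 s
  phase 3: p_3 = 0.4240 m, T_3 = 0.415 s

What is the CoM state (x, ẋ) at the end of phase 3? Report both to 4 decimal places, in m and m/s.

x = 0.7084, ẋ = 1.3977

phase 1: p=0.0067, T=0.375, ωT=1.457963, cosh=2.264953, sinh=2.032243; start (x,ẋ)=(-0.058400, 0.448900) → end (x,ẋ)=(0.093896, 0.502372)
phase 2: p=0.0823, T=0.310, ωT=1.205249, cosh=1.818604, sinh=1.518986; start (x,ẋ)=(0.093896, 0.502372) → end (x,ẋ)=(0.299663, 0.982097)
phase 3: p=0.4240, T=0.415, ωT=1.613479, cosh=2.609719, sinh=2.410525; start (x,ẋ)=(0.299663, 0.982097) → end (x,ẋ)=(0.708422, 1.397726)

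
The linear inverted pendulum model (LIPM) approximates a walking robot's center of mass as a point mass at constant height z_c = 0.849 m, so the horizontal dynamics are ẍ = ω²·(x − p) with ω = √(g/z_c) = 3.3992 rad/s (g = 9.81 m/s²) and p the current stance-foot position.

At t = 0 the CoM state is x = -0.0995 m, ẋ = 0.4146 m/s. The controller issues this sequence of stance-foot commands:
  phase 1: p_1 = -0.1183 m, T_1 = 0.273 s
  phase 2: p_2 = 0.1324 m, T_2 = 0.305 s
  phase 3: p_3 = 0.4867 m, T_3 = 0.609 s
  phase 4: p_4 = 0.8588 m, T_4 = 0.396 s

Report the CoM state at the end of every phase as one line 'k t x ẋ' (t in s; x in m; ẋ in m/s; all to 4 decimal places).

1 0.2730 0.0393 0.6745
2 0.5780 0.2293 0.6807
3 1.1870 0.2313 -0.6720
4 1.5830 -0.7825 -5.1989

phase 1: p=-0.1183, T=0.273, ωT=0.927982, cosh=1.462375, sinh=1.067024; start (x,ẋ)=(-0.099500, 0.414600) → end (x,ẋ)=(0.039337, 0.674489)
phase 2: p=0.1324, T=0.305, ωT=1.036756, cosh=1.587329, sinh=1.232725; start (x,ẋ)=(0.039337, 0.674489) → end (x,ẋ)=(0.229284, 0.680677)
phase 3: p=0.4867, T=0.609, ωT=2.070113, cosh=4.025944, sinh=3.899773; start (x,ẋ)=(0.229284, 0.680677) → end (x,ẋ)=(0.231270, -0.671973)
phase 4: p=0.8588, T=0.396, ωT=1.346083, cosh=2.051302, sinh=1.791044; start (x,ẋ)=(0.231270, -0.671973) → end (x,ẋ)=(-0.782517, -5.198895)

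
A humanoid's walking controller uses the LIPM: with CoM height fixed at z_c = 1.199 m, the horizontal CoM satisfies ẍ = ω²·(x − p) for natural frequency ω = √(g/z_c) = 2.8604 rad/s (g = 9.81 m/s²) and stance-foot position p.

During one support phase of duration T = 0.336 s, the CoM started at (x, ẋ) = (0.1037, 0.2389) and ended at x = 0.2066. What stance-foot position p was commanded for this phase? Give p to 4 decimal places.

p = 0.0843

ωT = 2.8604·0.336 = 0.961094; cosh(ωT) = 1.498515, sinh(ωT) = 1.116041
x(T) = p + (x₀−p)·cosh(ωT) + (ẋ₀/ω)·sinh(ωT) ⇒ p·(1 − cosh) = x(T) − x₀·cosh − (ẋ₀/ω)·sinh
numerator   = 0.2066 − (0.1037)·1.498515 − (0.2389/2.8604)·1.116041 = -0.042008
denominator = 1 − 1.498515 = -0.498515
p = -0.042008 / -0.498515 = 0.0843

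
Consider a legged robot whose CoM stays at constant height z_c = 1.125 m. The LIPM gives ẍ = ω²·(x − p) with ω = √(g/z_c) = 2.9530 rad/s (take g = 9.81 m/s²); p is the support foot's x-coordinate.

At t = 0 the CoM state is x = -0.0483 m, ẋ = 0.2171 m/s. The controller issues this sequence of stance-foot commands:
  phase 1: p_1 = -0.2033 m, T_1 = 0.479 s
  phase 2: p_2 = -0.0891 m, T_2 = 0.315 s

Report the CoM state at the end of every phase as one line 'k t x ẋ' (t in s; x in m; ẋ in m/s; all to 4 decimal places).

phase 1: p=-0.2033, T=0.479, ωT=1.414487, cosh=2.178713, sinh=1.935662; start (x,ẋ)=(-0.048300, 0.217100) → end (x,ẋ)=(0.276707, 1.358980)
phase 2: p=-0.0891, T=0.315, ωT=0.930195, cosh=1.464740, sinh=1.070263; start (x,ẋ)=(0.276707, 1.358980) → end (x,ẋ)=(0.939251, 3.146683)

1 0.4790 0.2767 1.3590
2 0.7940 0.9393 3.1467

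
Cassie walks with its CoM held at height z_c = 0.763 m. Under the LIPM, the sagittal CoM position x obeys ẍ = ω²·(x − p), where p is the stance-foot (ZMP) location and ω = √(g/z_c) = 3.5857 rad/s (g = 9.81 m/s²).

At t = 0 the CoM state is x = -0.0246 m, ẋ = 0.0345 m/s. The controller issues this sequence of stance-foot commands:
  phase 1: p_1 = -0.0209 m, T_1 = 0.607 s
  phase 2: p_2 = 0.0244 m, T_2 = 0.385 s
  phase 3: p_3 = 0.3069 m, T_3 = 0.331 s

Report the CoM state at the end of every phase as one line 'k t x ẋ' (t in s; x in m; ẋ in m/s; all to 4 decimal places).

1 0.6070 0.0044 0.0963
2 0.9920 0.0322 0.0703
3 1.3230 -0.1559 -1.3374

phase 1: p=-0.0209, T=0.607, ωT=2.176520, cosh=4.464505, sinh=4.351069; start (x,ẋ)=(-0.024600, 0.034500) → end (x,ẋ)=(0.004445, 0.096299)
phase 2: p=0.0244, T=0.385, ωT=1.380495, cosh=2.114161, sinh=1.862707; start (x,ẋ)=(0.004445, 0.096299) → end (x,ẋ)=(0.032239, 0.070313)
phase 3: p=0.3069, T=0.331, ωT=1.186867, cosh=1.790987, sinh=1.485811; start (x,ẋ)=(0.032239, 0.070313) → end (x,ẋ)=(-0.155879, -1.337376)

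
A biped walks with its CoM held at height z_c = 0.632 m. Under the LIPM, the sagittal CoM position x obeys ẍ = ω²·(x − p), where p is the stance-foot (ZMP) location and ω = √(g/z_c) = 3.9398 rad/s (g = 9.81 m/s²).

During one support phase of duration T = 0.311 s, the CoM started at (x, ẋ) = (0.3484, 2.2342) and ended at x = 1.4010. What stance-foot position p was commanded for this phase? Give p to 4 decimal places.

p = 0.1478

ωT = 3.9398·0.311 = 1.225278; cosh(ωT) = 1.849394, sinh(ωT) = 1.555718
x(T) = p + (x₀−p)·cosh(ωT) + (ẋ₀/ω)·sinh(ωT) ⇒ p·(1 − cosh) = x(T) − x₀·cosh − (ẋ₀/ω)·sinh
numerator   = 1.4010 − (0.3484)·1.849394 − (2.2342/3.9398)·1.555718 = -0.125553
denominator = 1 − 1.849394 = -0.849394
p = -0.125553 / -0.849394 = 0.1478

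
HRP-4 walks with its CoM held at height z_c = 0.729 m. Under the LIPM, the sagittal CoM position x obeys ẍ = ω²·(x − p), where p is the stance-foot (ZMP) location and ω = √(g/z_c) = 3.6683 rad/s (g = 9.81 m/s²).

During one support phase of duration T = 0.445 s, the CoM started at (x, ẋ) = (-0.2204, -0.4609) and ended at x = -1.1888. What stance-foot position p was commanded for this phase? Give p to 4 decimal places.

ωT = 3.6683·0.445 = 1.632394; cosh(ωT) = 2.655783, sinh(ωT) = 2.460322
x(T) = p + (x₀−p)·cosh(ωT) + (ẋ₀/ω)·sinh(ωT) ⇒ p·(1 − cosh) = x(T) − x₀·cosh − (ẋ₀/ω)·sinh
numerator   = -1.1888 − (-0.2204)·2.655783 − (-0.4609/3.6683)·2.460322 = -0.294341
denominator = 1 − 2.655783 = -1.655783
p = -0.294341 / -1.655783 = 0.1778

p = 0.1778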